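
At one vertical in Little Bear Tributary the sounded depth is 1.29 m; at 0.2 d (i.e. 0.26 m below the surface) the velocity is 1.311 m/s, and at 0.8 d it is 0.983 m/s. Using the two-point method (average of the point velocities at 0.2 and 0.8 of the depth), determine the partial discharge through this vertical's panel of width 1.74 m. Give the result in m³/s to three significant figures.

v̄ = (1.311 + 0.983) / 2 = 1.147 m/s
q = v̄ × d × w = 1.147 × 1.29 × 1.74 = 2.575 m³/s

2.57 m³/s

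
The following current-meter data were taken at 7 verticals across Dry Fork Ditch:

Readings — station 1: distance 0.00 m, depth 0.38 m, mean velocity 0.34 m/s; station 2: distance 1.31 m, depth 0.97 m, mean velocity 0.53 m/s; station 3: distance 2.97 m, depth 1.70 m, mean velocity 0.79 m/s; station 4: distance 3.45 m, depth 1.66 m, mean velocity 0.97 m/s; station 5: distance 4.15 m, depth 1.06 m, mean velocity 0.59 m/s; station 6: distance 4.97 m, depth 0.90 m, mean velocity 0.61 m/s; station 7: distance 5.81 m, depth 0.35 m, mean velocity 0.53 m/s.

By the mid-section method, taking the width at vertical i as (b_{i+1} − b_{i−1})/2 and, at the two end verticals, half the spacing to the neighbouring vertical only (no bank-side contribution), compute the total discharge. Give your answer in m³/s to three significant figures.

w_1 = (1.31 − 0.00)/2 = 0.655 m; q_1 = 0.34 × 0.38 × 0.655 = 0.08463 m³/s
w_2 = (2.97 − 0.00)/2 = 1.485 m; q_2 = 0.53 × 0.97 × 1.485 = 0.7634 m³/s
w_3 = (3.45 − 1.31)/2 = 1.07 m; q_3 = 0.79 × 1.70 × 1.07 = 1.437 m³/s
w_4 = (4.15 − 2.97)/2 = 0.59 m; q_4 = 0.97 × 1.66 × 0.59 = 0.9500 m³/s
w_5 = (4.97 − 3.45)/2 = 0.76 m; q_5 = 0.59 × 1.06 × 0.76 = 0.4753 m³/s
w_6 = (5.81 − 4.15)/2 = 0.83 m; q_6 = 0.61 × 0.90 × 0.83 = 0.4557 m³/s
w_7 = (5.81 − 4.97)/2 = 0.42 m; q_7 = 0.53 × 0.35 × 0.42 = 0.07791 m³/s
Q = Σ qᵢ = 4.244 m³/s

4.24 m³/s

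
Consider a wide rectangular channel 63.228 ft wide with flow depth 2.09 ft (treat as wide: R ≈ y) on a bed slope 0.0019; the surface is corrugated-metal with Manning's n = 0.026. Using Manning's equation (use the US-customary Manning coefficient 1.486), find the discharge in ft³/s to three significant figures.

538 ft³/s

A = b·y = 63.228 × 2.09 = 132.1 ft²
Wide channel: R ≈ y = 2.09 ft
Q = (1.486/n)·A·R^(2/3)·S^(1/2) = (1.486/0.026) × 132.1 × 2.090^(2/3) × 0.0019^(1/2) = 538.2 ft³/s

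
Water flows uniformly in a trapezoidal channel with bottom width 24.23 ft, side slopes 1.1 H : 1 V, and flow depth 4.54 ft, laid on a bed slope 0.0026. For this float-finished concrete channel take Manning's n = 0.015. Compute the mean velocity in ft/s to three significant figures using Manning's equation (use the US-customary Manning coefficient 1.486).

11.7 ft/s

A = (b + z·y)·y = (24.23 + 1.1×4.54)×4.54 = 132.7 ft²
P = b + 2y√(1+z²) = 24.23 + 2×4.54×√(1+1.1²) = 37.73 ft
R = A/P = 132.7/37.73 = 3.517 ft
Q = (1.486/n)·A·R^(2/3)·S^(1/2) = (1.486/0.015) × 132.7 × 3.517^(2/3) × 0.0026^(1/2) = 1550 ft³/s
V = Q/A = 1550/132.7 = 11.68 ft/s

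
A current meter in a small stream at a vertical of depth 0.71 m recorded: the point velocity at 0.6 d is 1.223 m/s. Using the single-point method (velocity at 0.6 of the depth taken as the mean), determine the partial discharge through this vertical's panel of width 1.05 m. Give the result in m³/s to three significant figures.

v̄ = v₀.₆ = 1.223 m/s
q = v̄ × d × w = 1.223 × 0.71 × 1.05 = 0.9117 m³/s

0.912 m³/s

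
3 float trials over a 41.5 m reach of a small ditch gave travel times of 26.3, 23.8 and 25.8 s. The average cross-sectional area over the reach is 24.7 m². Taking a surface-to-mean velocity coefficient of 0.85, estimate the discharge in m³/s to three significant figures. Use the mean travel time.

34.4 m³/s

t̄ = (26.3 + 23.8 + 25.8) / 3 = 25.3 s
v_surface = L / t̄ = 41.5 / 25.3 = 1.640 m/s
v_mean = 0.85 × 1.640 = 1.394 m/s
Q = A × v_mean = 24.7 × 1.394 = 34.44 m³/s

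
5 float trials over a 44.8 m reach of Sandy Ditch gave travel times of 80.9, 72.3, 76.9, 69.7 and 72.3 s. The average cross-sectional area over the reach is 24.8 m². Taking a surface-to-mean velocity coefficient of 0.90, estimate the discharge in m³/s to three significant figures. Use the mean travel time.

13.4 m³/s

t̄ = (80.9 + 72.3 + 76.9 + 69.7 + 72.3) / 5 = 74.42 s
v_surface = L / t̄ = 44.8 / 74.42 = 0.6020 m/s
v_mean = 0.90 × 0.6020 = 0.5418 m/s
Q = A × v_mean = 24.8 × 0.5418 = 13.44 m³/s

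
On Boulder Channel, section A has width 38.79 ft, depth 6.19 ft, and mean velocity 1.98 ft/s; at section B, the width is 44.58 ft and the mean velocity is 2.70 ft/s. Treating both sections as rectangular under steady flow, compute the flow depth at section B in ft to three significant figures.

Q = A₁V₁ = (38.79×6.19) × 1.98 = 475.4 ft³/s
d₂ = Q/(b₂ V₂) = 475.4/(44.58×2.70) = 3.950 ft

3.95 ft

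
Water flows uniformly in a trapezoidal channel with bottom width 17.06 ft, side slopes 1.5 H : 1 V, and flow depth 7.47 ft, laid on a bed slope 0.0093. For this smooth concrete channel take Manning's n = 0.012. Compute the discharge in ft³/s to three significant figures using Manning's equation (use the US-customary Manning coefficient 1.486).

A = (b + z·y)·y = (17.06 + 1.5×7.47)×7.47 = 211.1 ft²
P = b + 2y√(1+z²) = 17.06 + 2×7.47×√(1+1.5²) = 43.99 ft
R = A/P = 211.1/43.99 = 4.799 ft
Q = (1.486/n)·A·R^(2/3)·S^(1/2) = (1.486/0.012) × 211.1 × 4.799^(2/3) × 0.0093^(1/2) = 7174 ft³/s

7170 ft³/s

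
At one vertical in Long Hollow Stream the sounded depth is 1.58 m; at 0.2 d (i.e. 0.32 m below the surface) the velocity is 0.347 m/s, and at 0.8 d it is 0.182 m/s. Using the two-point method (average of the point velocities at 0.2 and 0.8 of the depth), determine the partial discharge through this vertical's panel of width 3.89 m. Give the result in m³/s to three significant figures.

v̄ = (0.347 + 0.182) / 2 = 0.2645 m/s
q = v̄ × d × w = 0.2645 × 1.58 × 3.89 = 1.626 m³/s

1.63 m³/s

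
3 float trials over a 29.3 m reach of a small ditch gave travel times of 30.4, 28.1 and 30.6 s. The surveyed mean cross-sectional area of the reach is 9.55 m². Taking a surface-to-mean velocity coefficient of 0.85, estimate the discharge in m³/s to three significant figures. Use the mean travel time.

t̄ = (30.4 + 28.1 + 30.6) / 3 = 29.7 s
v_surface = L / t̄ = 29.3 / 29.7 = 0.9865 m/s
v_mean = 0.85 × 0.9865 = 0.8386 m/s
Q = A × v_mean = 9.55 × 0.8386 = 8.008 m³/s

8.01 m³/s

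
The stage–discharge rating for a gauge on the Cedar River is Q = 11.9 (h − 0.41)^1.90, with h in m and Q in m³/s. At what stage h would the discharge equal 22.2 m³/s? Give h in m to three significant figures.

h − h₀ = (Q/C)^(1/b) = (22.2/11.9)^(1/1.90) = 1.388 m
h = 0.41 + 1.388 = 1.798 m

1.80 m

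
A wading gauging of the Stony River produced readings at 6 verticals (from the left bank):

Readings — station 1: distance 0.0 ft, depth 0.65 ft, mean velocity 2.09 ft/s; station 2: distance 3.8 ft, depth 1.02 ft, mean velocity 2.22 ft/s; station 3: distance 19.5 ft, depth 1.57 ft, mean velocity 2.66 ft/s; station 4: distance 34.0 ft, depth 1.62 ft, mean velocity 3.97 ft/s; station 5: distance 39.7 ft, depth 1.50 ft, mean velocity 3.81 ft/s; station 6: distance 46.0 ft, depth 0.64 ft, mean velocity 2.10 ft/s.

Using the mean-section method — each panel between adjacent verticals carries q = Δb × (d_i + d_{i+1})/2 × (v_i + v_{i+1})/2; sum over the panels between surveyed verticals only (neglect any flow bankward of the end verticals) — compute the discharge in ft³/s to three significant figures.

Panel 1-2: Δb = 3.8 ft, d̄ = (0.65+1.02)/2 = 0.835, v̄ = (2.09+2.22)/2 = 2.155 → q = 3.8×0.835×2.155 = 6.838 ft³/s
Panel 2-3: Δb = 15.7 ft, d̄ = (1.02+1.57)/2 = 1.295, v̄ = (2.22+2.66)/2 = 2.44 → q = 15.7×1.295×2.44 = 49.61 ft³/s
Panel 3-4: Δb = 14.5 ft, d̄ = (1.57+1.62)/2 = 1.595, v̄ = (2.66+3.97)/2 = 3.315 → q = 14.5×1.595×3.315 = 76.67 ft³/s
Panel 4-5: Δb = 5.7 ft, d̄ = (1.62+1.50)/2 = 1.56, v̄ = (3.97+3.81)/2 = 3.89 → q = 5.7×1.56×3.89 = 34.59 ft³/s
Panel 5-6: Δb = 6.3 ft, d̄ = (1.50+0.64)/2 = 1.07, v̄ = (3.81+2.10)/2 = 2.955 → q = 6.3×1.07×2.955 = 19.92 ft³/s
Q = Σ q = 187.6 ft³/s

188 ft³/s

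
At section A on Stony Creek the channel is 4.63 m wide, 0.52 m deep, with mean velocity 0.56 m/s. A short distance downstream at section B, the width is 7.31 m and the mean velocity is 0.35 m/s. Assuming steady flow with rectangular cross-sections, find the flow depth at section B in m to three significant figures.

Q = A₁V₁ = (4.63×0.52) × 0.56 = 1.348 m³/s
d₂ = Q/(b₂ V₂) = 1.348/(7.31×0.35) = 0.5270 m

0.527 m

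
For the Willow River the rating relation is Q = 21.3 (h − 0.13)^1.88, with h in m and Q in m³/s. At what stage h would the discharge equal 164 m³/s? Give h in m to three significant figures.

3.09 m

h − h₀ = (Q/C)^(1/b) = (164/21.3)^(1/1.88) = 2.962 m
h = 0.13 + 2.962 = 3.092 m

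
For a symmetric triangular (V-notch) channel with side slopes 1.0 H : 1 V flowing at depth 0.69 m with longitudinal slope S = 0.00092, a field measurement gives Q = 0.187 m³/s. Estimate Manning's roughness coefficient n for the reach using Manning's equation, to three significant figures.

A = z·y² = 1.0×0.69² = 0.4761 m²
P = 2y√(1+z²) = 2×0.69×√(1+1.0²) = 1.952 m
R = A/P = 0.4761/1.952 = 0.2440 m
n = (1/Q)·A·R^(2/3)·S^(1/2) = (1/0.187) × 0.4761 × 0.3904 × 0.03033 = 0.03015

0.0301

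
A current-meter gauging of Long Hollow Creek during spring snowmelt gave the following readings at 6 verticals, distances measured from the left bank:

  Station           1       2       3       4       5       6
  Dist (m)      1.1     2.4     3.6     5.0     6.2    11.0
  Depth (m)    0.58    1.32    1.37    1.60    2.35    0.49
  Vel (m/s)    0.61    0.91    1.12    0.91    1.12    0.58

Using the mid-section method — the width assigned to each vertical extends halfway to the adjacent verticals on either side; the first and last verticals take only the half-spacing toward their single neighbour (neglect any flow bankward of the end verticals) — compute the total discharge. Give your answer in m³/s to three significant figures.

w_1 = (2.4 − 1.1)/2 = 0.65 m; q_1 = 0.61 × 0.58 × 0.65 = 0.2300 m³/s
w_2 = (3.6 − 1.1)/2 = 1.25 m; q_2 = 0.91 × 1.32 × 1.25 = 1.502 m³/s
w_3 = (5.0 − 2.4)/2 = 1.3 m; q_3 = 1.12 × 1.37 × 1.3 = 1.995 m³/s
w_4 = (6.2 − 3.6)/2 = 1.3 m; q_4 = 0.91 × 1.60 × 1.3 = 1.893 m³/s
w_5 = (11.0 − 5.0)/2 = 3 m; q_5 = 1.12 × 2.35 × 3 = 7.896 m³/s
w_6 = (11.0 − 6.2)/2 = 2.4 m; q_6 = 0.58 × 0.49 × 2.4 = 0.6821 m³/s
Q = Σ qᵢ = 14.20 m³/s

14.2 m³/s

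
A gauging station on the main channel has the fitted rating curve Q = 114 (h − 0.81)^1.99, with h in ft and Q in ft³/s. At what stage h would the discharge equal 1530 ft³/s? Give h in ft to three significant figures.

h − h₀ = (Q/C)^(1/b) = (1530/114)^(1/1.99) = 3.687 ft
h = 0.81 + 3.687 = 4.497 ft

4.50 ft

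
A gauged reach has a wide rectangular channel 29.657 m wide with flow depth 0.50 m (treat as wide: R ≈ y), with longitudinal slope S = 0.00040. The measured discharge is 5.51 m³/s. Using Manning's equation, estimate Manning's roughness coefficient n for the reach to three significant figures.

A = b·y = 29.657 × 0.50 = 14.83 m²
Wide channel: R ≈ y = 0.50 m
n = (1/Q)·A·R^(2/3)·S^(1/2) = (1/5.51) × 14.83 × 0.6300 × 0.02000 = 0.03391

0.0339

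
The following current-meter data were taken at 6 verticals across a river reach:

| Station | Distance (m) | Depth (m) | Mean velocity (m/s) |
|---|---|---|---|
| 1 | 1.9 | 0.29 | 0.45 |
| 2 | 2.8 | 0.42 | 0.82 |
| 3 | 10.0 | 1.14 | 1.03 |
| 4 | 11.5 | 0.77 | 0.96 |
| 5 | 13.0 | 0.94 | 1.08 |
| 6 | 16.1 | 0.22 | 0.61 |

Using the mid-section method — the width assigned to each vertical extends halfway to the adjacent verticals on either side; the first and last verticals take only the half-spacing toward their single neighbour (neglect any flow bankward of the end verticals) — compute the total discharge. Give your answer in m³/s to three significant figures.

w_1 = (2.8 − 1.9)/2 = 0.45 m; q_1 = 0.45 × 0.29 × 0.45 = 0.05873 m³/s
w_2 = (10.0 − 1.9)/2 = 4.05 m; q_2 = 0.82 × 0.42 × 4.05 = 1.395 m³/s
w_3 = (11.5 − 2.8)/2 = 4.35 m; q_3 = 1.03 × 1.14 × 4.35 = 5.108 m³/s
w_4 = (13.0 − 10.0)/2 = 1.5 m; q_4 = 0.96 × 0.77 × 1.5 = 1.109 m³/s
w_5 = (16.1 − 11.5)/2 = 2.3 m; q_5 = 1.08 × 0.94 × 2.3 = 2.335 m³/s
w_6 = (16.1 − 13.0)/2 = 1.55 m; q_6 = 0.61 × 0.22 × 1.55 = 0.2080 m³/s
Q = Σ qᵢ = 10.21 m³/s

10.2 m³/s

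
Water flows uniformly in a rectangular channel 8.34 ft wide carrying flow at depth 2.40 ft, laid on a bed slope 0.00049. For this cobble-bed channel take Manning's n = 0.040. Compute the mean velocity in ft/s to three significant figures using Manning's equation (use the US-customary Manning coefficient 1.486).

1.09 ft/s

A = b·y = 8.34 × 2.40 = 20.02 ft²
P = b + 2y = 8.34 + 2×2.40 = 13.14 ft
R = A/P = 20.02/13.14 = 1.523 ft
Q = (1.486/n)·A·R^(2/3)·S^(1/2) = (1.486/0.040) × 20.02 × 1.523^(2/3) × 0.00049^(1/2) = 21.79 ft³/s
V = Q/A = 21.79/20.02 = 1.089 ft/s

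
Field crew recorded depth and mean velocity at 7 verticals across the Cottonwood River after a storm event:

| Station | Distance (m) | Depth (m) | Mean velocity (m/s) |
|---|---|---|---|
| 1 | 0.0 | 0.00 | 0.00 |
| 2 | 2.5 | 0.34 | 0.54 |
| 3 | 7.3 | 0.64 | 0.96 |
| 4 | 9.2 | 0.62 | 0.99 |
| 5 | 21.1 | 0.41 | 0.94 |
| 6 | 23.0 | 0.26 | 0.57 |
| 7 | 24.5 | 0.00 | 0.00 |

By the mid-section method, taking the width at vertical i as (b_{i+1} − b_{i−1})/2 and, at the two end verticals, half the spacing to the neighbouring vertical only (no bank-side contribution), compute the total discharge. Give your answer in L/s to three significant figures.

9870 L/s

w_2 = (7.3 − 0.0)/2 = 3.65 m; q_2 = 0.54 × 0.34 × 3.65 = 0.6701 m³/s
w_3 = (9.2 − 2.5)/2 = 3.35 m; q_3 = 0.96 × 0.64 × 3.35 = 2.058 m³/s
w_4 = (21.1 − 7.3)/2 = 6.9 m; q_4 = 0.99 × 0.62 × 6.9 = 4.235 m³/s
w_5 = (23.0 − 9.2)/2 = 6.9 m; q_5 = 0.94 × 0.41 × 6.9 = 2.659 m³/s
w_6 = (24.5 − 21.1)/2 = 1.7 m; q_6 = 0.57 × 0.26 × 1.7 = 0.2519 m³/s
Stations 1, 7 contribute zero (depth or velocity is 0).
Q = Σ qᵢ = 9.875 m³/s
= 9.875 × 1000 = 9875 L/s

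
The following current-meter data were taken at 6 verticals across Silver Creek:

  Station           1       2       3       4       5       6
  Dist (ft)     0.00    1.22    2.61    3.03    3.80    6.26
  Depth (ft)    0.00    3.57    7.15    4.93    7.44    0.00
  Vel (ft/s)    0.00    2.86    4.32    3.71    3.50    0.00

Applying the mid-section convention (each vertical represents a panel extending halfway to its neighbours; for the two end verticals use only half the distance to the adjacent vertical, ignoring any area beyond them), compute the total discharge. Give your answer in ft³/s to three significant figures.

94.2 ft³/s

w_2 = (2.61 − 0.00)/2 = 1.305 ft; q_2 = 2.86 × 3.57 × 1.305 = 13.32 ft³/s
w_3 = (3.03 − 1.22)/2 = 0.905 ft; q_3 = 4.32 × 7.15 × 0.905 = 27.95 ft³/s
w_4 = (3.80 − 2.61)/2 = 0.595 ft; q_4 = 3.71 × 4.93 × 0.595 = 10.88 ft³/s
w_5 = (6.26 − 3.03)/2 = 1.615 ft; q_5 = 3.50 × 7.44 × 1.615 = 42.05 ft³/s
Stations 1, 6 contribute zero (depth or velocity is 0).
Q = Σ qᵢ = 94.22 ft³/s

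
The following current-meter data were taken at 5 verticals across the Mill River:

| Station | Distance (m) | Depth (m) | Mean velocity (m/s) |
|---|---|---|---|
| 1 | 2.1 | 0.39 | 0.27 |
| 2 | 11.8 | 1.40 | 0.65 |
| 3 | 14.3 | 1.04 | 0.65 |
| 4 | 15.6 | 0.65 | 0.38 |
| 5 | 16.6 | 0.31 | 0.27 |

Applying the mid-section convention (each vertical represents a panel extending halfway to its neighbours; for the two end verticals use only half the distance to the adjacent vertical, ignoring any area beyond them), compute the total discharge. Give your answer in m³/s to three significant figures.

w_1 = (11.8 − 2.1)/2 = 4.85 m; q_1 = 0.27 × 0.39 × 4.85 = 0.5107 m³/s
w_2 = (14.3 − 2.1)/2 = 6.1 m; q_2 = 0.65 × 1.40 × 6.1 = 5.551 m³/s
w_3 = (15.6 − 11.8)/2 = 1.9 m; q_3 = 0.65 × 1.04 × 1.9 = 1.284 m³/s
w_4 = (16.6 − 14.3)/2 = 1.15 m; q_4 = 0.38 × 0.65 × 1.15 = 0.2841 m³/s
w_5 = (16.6 − 15.6)/2 = 0.5 m; q_5 = 0.27 × 0.31 × 0.5 = 0.04185 m³/s
Q = Σ qᵢ = 7.672 m³/s

7.67 m³/s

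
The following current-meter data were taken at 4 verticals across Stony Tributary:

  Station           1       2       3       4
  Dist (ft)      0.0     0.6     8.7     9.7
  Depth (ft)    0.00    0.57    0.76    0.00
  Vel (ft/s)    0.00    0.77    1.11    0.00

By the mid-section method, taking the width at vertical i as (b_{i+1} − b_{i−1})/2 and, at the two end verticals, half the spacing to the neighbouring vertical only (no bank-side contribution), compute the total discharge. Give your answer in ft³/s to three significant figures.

w_2 = (8.7 − 0.0)/2 = 4.35 ft; q_2 = 0.77 × 0.57 × 4.35 = 1.909 ft³/s
w_3 = (9.7 − 0.6)/2 = 4.55 ft; q_3 = 1.11 × 0.76 × 4.55 = 3.838 ft³/s
Stations 1, 4 contribute zero (depth or velocity is 0).
Q = Σ qᵢ = 5.748 ft³/s

5.75 ft³/s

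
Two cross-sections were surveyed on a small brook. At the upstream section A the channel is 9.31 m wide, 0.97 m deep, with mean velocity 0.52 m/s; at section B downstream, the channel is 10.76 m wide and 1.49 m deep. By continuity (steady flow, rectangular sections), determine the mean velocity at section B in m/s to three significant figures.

0.293 m/s

Q = A₁V₁ = (9.31×0.97) × 0.52 = 4.696 m³/s
A₂ = 10.76 × 1.49 = 16.03 m²
V₂ = Q/A₂ = 4.696/16.03 = 0.2929 m/s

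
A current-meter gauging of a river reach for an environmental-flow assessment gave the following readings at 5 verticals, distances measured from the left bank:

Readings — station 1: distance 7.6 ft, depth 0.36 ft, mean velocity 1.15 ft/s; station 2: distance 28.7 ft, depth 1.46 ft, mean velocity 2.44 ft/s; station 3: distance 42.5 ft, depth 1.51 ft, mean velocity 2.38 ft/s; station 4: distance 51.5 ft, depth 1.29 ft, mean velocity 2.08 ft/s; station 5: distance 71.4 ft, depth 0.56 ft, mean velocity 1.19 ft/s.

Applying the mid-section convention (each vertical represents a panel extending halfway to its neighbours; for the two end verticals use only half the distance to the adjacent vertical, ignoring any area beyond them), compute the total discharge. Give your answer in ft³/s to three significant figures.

w_1 = (28.7 − 7.6)/2 = 10.55 ft; q_1 = 1.15 × 0.36 × 10.55 = 4.368 ft³/s
w_2 = (42.5 − 7.6)/2 = 17.45 ft; q_2 = 2.44 × 1.46 × 17.45 = 62.16 ft³/s
w_3 = (51.5 − 28.7)/2 = 11.4 ft; q_3 = 2.38 × 1.51 × 11.4 = 40.97 ft³/s
w_4 = (71.4 − 42.5)/2 = 14.45 ft; q_4 = 2.08 × 1.29 × 14.45 = 38.77 ft³/s
w_5 = (71.4 − 51.5)/2 = 9.95 ft; q_5 = 1.19 × 0.56 × 9.95 = 6.631 ft³/s
Q = Σ qᵢ = 152.9 ft³/s

153 ft³/s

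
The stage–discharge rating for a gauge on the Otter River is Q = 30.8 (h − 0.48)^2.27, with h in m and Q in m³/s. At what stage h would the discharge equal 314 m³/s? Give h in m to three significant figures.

3.26 m

h − h₀ = (Q/C)^(1/b) = (314/30.8)^(1/2.27) = 2.781 m
h = 0.48 + 2.781 = 3.261 m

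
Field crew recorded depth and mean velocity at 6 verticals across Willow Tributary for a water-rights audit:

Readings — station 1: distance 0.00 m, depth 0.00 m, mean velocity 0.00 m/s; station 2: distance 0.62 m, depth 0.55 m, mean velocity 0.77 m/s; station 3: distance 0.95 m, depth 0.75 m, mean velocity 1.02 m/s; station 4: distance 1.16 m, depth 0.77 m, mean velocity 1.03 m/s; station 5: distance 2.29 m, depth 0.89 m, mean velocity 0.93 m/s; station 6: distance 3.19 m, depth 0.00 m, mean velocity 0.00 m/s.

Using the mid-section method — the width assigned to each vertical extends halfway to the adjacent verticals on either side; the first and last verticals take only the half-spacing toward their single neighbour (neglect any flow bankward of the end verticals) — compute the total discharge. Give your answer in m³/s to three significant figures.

w_2 = (0.95 − 0.00)/2 = 0.475 m; q_2 = 0.77 × 0.55 × 0.475 = 0.2012 m³/s
w_3 = (1.16 − 0.62)/2 = 0.27 m; q_3 = 1.02 × 0.75 × 0.27 = 0.2066 m³/s
w_4 = (2.29 − 0.95)/2 = 0.67 m; q_4 = 1.03 × 0.77 × 0.67 = 0.5314 m³/s
w_5 = (3.19 − 1.16)/2 = 1.015 m; q_5 = 0.93 × 0.89 × 1.015 = 0.8401 m³/s
Stations 1, 6 contribute zero (depth or velocity is 0).
Q = Σ qᵢ = 1.779 m³/s

1.78 m³/s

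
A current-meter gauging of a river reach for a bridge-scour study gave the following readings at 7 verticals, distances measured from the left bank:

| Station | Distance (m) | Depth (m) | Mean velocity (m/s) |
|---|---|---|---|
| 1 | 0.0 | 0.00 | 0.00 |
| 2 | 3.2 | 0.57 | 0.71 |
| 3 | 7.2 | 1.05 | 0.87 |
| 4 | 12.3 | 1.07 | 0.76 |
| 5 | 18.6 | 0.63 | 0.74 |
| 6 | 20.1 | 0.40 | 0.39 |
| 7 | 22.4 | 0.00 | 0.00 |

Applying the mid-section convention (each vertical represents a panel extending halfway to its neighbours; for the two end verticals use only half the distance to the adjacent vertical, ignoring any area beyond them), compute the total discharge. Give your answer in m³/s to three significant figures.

12.4 m³/s

w_2 = (7.2 − 0.0)/2 = 3.6 m; q_2 = 0.71 × 0.57 × 3.6 = 1.457 m³/s
w_3 = (12.3 − 3.2)/2 = 4.55 m; q_3 = 0.87 × 1.05 × 4.55 = 4.156 m³/s
w_4 = (18.6 − 7.2)/2 = 5.7 m; q_4 = 0.76 × 1.07 × 5.7 = 4.635 m³/s
w_5 = (20.1 − 12.3)/2 = 3.9 m; q_5 = 0.74 × 0.63 × 3.9 = 1.818 m³/s
w_6 = (22.4 − 18.6)/2 = 1.9 m; q_6 = 0.39 × 0.40 × 1.9 = 0.2964 m³/s
Stations 1, 7 contribute zero (depth or velocity is 0).
Q = Σ qᵢ = 12.36 m³/s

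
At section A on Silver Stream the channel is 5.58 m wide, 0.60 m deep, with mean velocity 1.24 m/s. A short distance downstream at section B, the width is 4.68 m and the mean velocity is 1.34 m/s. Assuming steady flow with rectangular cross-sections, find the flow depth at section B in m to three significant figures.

0.662 m

Q = A₁V₁ = (5.58×0.60) × 1.24 = 4.152 m³/s
d₂ = Q/(b₂ V₂) = 4.152/(4.68×1.34) = 0.6620 m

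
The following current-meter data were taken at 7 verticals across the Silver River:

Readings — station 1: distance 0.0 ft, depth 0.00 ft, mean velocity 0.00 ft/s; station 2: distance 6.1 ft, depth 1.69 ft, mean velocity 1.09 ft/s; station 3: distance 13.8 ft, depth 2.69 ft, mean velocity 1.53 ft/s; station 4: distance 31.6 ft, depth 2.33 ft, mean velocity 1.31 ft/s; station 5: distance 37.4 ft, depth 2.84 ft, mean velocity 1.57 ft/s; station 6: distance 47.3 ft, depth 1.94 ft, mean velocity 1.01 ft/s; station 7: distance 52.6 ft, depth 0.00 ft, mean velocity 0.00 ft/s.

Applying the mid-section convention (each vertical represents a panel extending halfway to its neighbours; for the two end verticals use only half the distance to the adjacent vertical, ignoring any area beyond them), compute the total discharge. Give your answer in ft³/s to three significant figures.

w_2 = (13.8 − 0.0)/2 = 6.9 ft; q_2 = 1.09 × 1.69 × 6.9 = 12.71 ft³/s
w_3 = (31.6 − 6.1)/2 = 12.75 ft; q_3 = 1.53 × 2.69 × 12.75 = 52.48 ft³/s
w_4 = (37.4 − 13.8)/2 = 11.8 ft; q_4 = 1.31 × 2.33 × 11.8 = 36.02 ft³/s
w_5 = (47.3 − 31.6)/2 = 7.85 ft; q_5 = 1.57 × 2.84 × 7.85 = 35.00 ft³/s
w_6 = (52.6 − 37.4)/2 = 7.6 ft; q_6 = 1.01 × 1.94 × 7.6 = 14.89 ft³/s
Stations 1, 7 contribute zero (depth or velocity is 0).
Q = Σ qᵢ = 151.1 ft³/s

151 ft³/s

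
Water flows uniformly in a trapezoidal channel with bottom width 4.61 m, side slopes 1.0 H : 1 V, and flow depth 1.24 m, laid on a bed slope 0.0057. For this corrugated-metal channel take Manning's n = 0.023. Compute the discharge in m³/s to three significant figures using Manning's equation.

A = (b + z·y)·y = (4.61 + 1.0×1.24)×1.24 = 7.254 m²
P = b + 2y√(1+z²) = 4.61 + 2×1.24×√(1+1.0²) = 8.117 m
R = A/P = 7.254/8.117 = 0.8937 m
Q = (1/n)·A·R^(2/3)·S^(1/2) = (1/0.023) × 7.254 × 0.8937^(2/3) × 0.0057^(1/2) = 22.09 m³/s

22.1 m³/s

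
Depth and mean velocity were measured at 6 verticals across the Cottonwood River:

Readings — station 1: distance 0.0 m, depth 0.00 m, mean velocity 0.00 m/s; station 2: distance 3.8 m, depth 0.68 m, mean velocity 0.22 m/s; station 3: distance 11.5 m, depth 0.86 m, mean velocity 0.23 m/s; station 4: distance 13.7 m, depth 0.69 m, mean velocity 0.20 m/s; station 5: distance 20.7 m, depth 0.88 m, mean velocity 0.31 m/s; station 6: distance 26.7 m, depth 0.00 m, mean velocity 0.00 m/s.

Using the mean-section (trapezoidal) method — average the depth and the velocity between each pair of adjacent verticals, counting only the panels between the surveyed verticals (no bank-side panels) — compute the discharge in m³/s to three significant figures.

Panel 1-2: Δb = 3.8 m, d̄ = (0.00+0.68)/2 = 0.34, v̄ = (0.00+0.22)/2 = 0.11 → q = 3.8×0.34×0.11 = 0.1421 m³/s
Panel 2-3: Δb = 7.7 m, d̄ = (0.68+0.86)/2 = 0.77, v̄ = (0.22+0.23)/2 = 0.225 → q = 7.7×0.77×0.225 = 1.334 m³/s
Panel 3-4: Δb = 2.2 m, d̄ = (0.86+0.69)/2 = 0.775, v̄ = (0.23+0.20)/2 = 0.215 → q = 2.2×0.775×0.215 = 0.3666 m³/s
Panel 4-5: Δb = 7 m, d̄ = (0.69+0.88)/2 = 0.785, v̄ = (0.20+0.31)/2 = 0.255 → q = 7×0.785×0.255 = 1.401 m³/s
Panel 5-6: Δb = 6 m, d̄ = (0.88+0.00)/2 = 0.44, v̄ = (0.31+0.00)/2 = 0.155 → q = 6×0.44×0.155 = 0.4092 m³/s
Q = Σ q = 3.653 m³/s

3.65 m³/s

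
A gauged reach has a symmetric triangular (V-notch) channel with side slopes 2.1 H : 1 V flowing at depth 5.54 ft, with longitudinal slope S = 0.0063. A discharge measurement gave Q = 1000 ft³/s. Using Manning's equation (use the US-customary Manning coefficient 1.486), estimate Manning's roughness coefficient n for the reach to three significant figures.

A = z·y² = 2.1×5.54² = 64.45 ft²
P = 2y√(1+z²) = 2×5.54×√(1+2.1²) = 25.77 ft
R = A/P = 64.45/25.77 = 2.501 ft
n = (1.486/Q)·A·R^(2/3)·S^(1/2) = (1.486/1000) × 64.45 × 1.842 × 0.07937 = 0.01401

0.0140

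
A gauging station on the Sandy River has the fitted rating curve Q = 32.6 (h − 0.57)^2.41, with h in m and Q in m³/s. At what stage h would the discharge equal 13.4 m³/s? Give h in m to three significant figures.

h − h₀ = (Q/C)^(1/b) = (13.4/32.6)^(1/2.41) = 0.6915 m
h = 0.57 + 0.6915 = 1.261 m

1.26 m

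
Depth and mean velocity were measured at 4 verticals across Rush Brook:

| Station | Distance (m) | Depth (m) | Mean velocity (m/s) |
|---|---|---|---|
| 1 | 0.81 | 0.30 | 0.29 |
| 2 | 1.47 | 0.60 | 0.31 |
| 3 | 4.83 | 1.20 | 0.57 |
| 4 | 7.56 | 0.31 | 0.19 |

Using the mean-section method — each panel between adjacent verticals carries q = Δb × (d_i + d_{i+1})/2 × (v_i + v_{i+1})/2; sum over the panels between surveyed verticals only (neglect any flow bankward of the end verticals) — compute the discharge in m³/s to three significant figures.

Panel 1-2: Δb = 0.66 m, d̄ = (0.30+0.60)/2 = 0.45, v̄ = (0.29+0.31)/2 = 0.3 → q = 0.66×0.45×0.3 = 0.08910 m³/s
Panel 2-3: Δb = 3.36 m, d̄ = (0.60+1.20)/2 = 0.9, v̄ = (0.31+0.57)/2 = 0.44 → q = 3.36×0.9×0.44 = 1.331 m³/s
Panel 3-4: Δb = 2.73 m, d̄ = (1.20+0.31)/2 = 0.755, v̄ = (0.57+0.19)/2 = 0.38 → q = 2.73×0.755×0.38 = 0.7832 m³/s
Q = Σ q = 2.203 m³/s

2.20 m³/s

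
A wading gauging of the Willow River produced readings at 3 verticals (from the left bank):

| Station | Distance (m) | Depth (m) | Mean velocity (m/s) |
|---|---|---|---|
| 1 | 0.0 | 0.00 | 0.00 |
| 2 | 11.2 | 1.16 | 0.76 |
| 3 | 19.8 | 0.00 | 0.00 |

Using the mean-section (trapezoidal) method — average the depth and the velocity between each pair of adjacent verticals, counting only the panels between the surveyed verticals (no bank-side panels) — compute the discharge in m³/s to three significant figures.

4.36 m³/s

Panel 1-2: Δb = 11.2 m, d̄ = (0.00+1.16)/2 = 0.58, v̄ = (0.00+0.76)/2 = 0.38 → q = 11.2×0.58×0.38 = 2.468 m³/s
Panel 2-3: Δb = 8.6 m, d̄ = (1.16+0.00)/2 = 0.58, v̄ = (0.76+0.00)/2 = 0.38 → q = 8.6×0.58×0.38 = 1.895 m³/s
Q = Σ q = 4.364 m³/s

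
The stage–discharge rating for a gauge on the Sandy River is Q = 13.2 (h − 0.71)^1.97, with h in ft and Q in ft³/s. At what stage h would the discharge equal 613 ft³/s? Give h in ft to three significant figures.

7.73 ft

h − h₀ = (Q/C)^(1/b) = (613/13.2)^(1/1.97) = 7.017 ft
h = 0.71 + 7.017 = 7.727 ft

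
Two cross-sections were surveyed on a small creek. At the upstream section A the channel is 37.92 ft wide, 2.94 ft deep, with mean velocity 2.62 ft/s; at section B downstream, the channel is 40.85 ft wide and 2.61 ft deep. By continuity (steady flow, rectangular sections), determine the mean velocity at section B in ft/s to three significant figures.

2.74 ft/s

Q = A₁V₁ = (37.92×2.94) × 2.62 = 292.1 ft³/s
A₂ = 40.85 × 2.61 = 106.6 ft²
V₂ = Q/A₂ = 292.1/106.6 = 2.740 ft/s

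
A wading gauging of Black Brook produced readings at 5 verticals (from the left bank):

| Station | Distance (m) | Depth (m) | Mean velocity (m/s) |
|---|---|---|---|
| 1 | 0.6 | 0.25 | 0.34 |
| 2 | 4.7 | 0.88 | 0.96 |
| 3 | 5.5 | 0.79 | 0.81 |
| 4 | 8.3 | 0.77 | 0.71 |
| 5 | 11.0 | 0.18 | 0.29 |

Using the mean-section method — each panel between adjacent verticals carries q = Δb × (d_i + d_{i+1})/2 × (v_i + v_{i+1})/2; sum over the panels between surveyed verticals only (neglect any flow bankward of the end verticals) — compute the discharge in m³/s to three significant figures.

Panel 1-2: Δb = 4.1 m, d̄ = (0.25+0.88)/2 = 0.565, v̄ = (0.34+0.96)/2 = 0.65 → q = 4.1×0.565×0.65 = 1.506 m³/s
Panel 2-3: Δb = 0.8 m, d̄ = (0.88+0.79)/2 = 0.835, v̄ = (0.96+0.81)/2 = 0.885 → q = 0.8×0.835×0.885 = 0.5912 m³/s
Panel 3-4: Δb = 2.8 m, d̄ = (0.79+0.77)/2 = 0.78, v̄ = (0.81+0.71)/2 = 0.76 → q = 2.8×0.78×0.76 = 1.660 m³/s
Panel 4-5: Δb = 2.7 m, d̄ = (0.77+0.18)/2 = 0.475, v̄ = (0.71+0.29)/2 = 0.5 → q = 2.7×0.475×0.5 = 0.6413 m³/s
Q = Σ q = 4.398 m³/s

4.40 m³/s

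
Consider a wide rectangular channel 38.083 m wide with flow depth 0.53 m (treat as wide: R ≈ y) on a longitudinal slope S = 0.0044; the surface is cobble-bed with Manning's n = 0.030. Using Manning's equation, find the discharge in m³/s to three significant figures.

29.2 m³/s

A = b·y = 38.083 × 0.53 = 20.18 m²
Wide channel: R ≈ y = 0.53 m
Q = (1/n)·A·R^(2/3)·S^(1/2) = (1/0.030) × 20.18 × 0.5300^(2/3) × 0.0044^(1/2) = 29.23 m³/s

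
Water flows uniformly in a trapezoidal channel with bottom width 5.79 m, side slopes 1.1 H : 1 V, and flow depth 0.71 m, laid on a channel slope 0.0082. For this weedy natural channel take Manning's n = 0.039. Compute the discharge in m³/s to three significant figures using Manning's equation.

A = (b + z·y)·y = (5.79 + 1.1×0.71)×0.71 = 4.665 m²
P = b + 2y√(1+z²) = 5.79 + 2×0.71×√(1+1.1²) = 7.901 m
R = A/P = 4.665/7.901 = 0.5905 m
Q = (1/n)·A·R^(2/3)·S^(1/2) = (1/0.039) × 4.665 × 0.5905^(2/3) × 0.0082^(1/2) = 7.624 m³/s

7.62 m³/s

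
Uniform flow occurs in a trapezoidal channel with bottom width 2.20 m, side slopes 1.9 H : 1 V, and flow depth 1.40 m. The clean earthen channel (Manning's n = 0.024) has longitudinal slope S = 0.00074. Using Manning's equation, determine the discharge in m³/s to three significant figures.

6.80 m³/s

A = (b + z·y)·y = (2.20 + 1.9×1.40)×1.40 = 6.804 m²
P = b + 2y√(1+z²) = 2.20 + 2×1.40×√(1+1.9²) = 8.212 m
R = A/P = 6.804/8.212 = 0.8286 m
Q = (1/n)·A·R^(2/3)·S^(1/2) = (1/0.024) × 6.804 × 0.8286^(2/3) × 0.00074^(1/2) = 6.803 m³/s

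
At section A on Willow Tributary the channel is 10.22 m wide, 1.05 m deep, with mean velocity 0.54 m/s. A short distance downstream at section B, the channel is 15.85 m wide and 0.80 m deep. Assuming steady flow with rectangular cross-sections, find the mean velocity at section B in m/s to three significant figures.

Q = A₁V₁ = (10.22×1.05) × 0.54 = 5.795 m³/s
A₂ = 15.85 × 0.80 = 12.68 m²
V₂ = Q/A₂ = 5.795/12.68 = 0.4570 m/s

0.457 m/s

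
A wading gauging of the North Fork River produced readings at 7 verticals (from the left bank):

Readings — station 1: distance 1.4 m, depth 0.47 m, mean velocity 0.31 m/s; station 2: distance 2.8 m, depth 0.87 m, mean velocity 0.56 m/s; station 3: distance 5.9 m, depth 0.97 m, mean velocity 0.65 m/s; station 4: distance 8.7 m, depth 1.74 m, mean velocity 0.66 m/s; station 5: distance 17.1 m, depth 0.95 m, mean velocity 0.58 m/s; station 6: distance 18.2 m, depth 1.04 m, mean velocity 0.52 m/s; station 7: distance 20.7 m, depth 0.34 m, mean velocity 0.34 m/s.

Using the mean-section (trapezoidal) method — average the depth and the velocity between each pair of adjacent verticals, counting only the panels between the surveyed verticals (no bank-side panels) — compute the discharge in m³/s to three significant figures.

Panel 1-2: Δb = 1.4 m, d̄ = (0.47+0.87)/2 = 0.67, v̄ = (0.31+0.56)/2 = 0.435 → q = 1.4×0.67×0.435 = 0.4080 m³/s
Panel 2-3: Δb = 3.1 m, d̄ = (0.87+0.97)/2 = 0.92, v̄ = (0.56+0.65)/2 = 0.605 → q = 3.1×0.92×0.605 = 1.725 m³/s
Panel 3-4: Δb = 2.8 m, d̄ = (0.97+1.74)/2 = 1.355, v̄ = (0.65+0.66)/2 = 0.655 → q = 2.8×1.355×0.655 = 2.485 m³/s
Panel 4-5: Δb = 8.4 m, d̄ = (1.74+0.95)/2 = 1.345, v̄ = (0.66+0.58)/2 = 0.62 → q = 8.4×1.345×0.62 = 7.005 m³/s
Panel 5-6: Δb = 1.1 m, d̄ = (0.95+1.04)/2 = 0.995, v̄ = (0.58+0.52)/2 = 0.55 → q = 1.1×0.995×0.55 = 0.6020 m³/s
Panel 6-7: Δb = 2.5 m, d̄ = (1.04+0.34)/2 = 0.69, v̄ = (0.52+0.34)/2 = 0.43 → q = 2.5×0.69×0.43 = 0.7418 m³/s
Q = Σ q = 12.97 m³/s

13.0 m³/s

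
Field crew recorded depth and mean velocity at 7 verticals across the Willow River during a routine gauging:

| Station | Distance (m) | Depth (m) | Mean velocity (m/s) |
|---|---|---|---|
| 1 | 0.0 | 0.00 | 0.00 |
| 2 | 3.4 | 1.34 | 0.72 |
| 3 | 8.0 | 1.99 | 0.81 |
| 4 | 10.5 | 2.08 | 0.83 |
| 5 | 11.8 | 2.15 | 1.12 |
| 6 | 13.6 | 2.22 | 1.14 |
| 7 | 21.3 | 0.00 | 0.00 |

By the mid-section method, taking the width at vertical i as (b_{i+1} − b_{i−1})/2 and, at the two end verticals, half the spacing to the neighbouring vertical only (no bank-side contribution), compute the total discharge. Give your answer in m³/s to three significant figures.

w_2 = (8.0 − 0.0)/2 = 4 m; q_2 = 0.72 × 1.34 × 4 = 3.859 m³/s
w_3 = (10.5 − 3.4)/2 = 3.55 m; q_3 = 0.81 × 1.99 × 3.55 = 5.722 m³/s
w_4 = (11.8 − 8.0)/2 = 1.9 m; q_4 = 0.83 × 2.08 × 1.9 = 3.280 m³/s
w_5 = (13.6 − 10.5)/2 = 1.55 m; q_5 = 1.12 × 2.15 × 1.55 = 3.732 m³/s
w_6 = (21.3 − 11.8)/2 = 4.75 m; q_6 = 1.14 × 2.22 × 4.75 = 12.02 m³/s
Stations 1, 7 contribute zero (depth or velocity is 0).
Q = Σ qᵢ = 28.62 m³/s

28.6 m³/s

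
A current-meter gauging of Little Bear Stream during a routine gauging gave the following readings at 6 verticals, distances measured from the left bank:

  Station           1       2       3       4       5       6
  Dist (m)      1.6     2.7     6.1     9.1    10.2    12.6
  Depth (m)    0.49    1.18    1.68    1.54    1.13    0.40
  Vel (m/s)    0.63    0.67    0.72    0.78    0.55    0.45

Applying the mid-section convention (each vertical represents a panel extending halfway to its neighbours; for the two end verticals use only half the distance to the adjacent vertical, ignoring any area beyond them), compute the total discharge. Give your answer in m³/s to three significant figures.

w_1 = (2.7 − 1.6)/2 = 0.55 m; q_1 = 0.63 × 0.49 × 0.55 = 0.1698 m³/s
w_2 = (6.1 − 1.6)/2 = 2.25 m; q_2 = 0.67 × 1.18 × 2.25 = 1.779 m³/s
w_3 = (9.1 − 2.7)/2 = 3.2 m; q_3 = 0.72 × 1.68 × 3.2 = 3.871 m³/s
w_4 = (10.2 − 6.1)/2 = 2.05 m; q_4 = 0.78 × 1.54 × 2.05 = 2.462 m³/s
w_5 = (12.6 − 9.1)/2 = 1.75 m; q_5 = 0.55 × 1.13 × 1.75 = 1.088 m³/s
w_6 = (12.6 − 10.2)/2 = 1.2 m; q_6 = 0.45 × 0.40 × 1.2 = 0.2160 m³/s
Q = Σ qᵢ = 9.585 m³/s

9.59 m³/s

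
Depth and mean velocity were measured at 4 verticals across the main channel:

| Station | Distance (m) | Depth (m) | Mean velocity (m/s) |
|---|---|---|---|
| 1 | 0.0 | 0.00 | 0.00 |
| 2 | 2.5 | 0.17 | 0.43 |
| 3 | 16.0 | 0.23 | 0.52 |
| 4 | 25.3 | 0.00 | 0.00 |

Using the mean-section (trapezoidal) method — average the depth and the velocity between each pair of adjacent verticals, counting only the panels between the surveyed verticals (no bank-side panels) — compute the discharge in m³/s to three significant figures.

1.61 m³/s

Panel 1-2: Δb = 2.5 m, d̄ = (0.00+0.17)/2 = 0.085, v̄ = (0.00+0.43)/2 = 0.215 → q = 2.5×0.085×0.215 = 0.04569 m³/s
Panel 2-3: Δb = 13.5 m, d̄ = (0.17+0.23)/2 = 0.2, v̄ = (0.43+0.52)/2 = 0.475 → q = 13.5×0.2×0.475 = 1.283 m³/s
Panel 3-4: Δb = 9.3 m, d̄ = (0.23+0.00)/2 = 0.115, v̄ = (0.52+0.00)/2 = 0.26 → q = 9.3×0.115×0.26 = 0.2781 m³/s
Q = Σ q = 1.606 m³/s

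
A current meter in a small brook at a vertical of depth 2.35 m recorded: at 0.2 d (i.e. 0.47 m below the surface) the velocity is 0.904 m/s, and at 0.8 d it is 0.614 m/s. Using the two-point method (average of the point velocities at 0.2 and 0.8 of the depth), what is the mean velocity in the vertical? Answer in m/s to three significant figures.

0.759 m/s

v̄ = (0.904 + 0.614) / 2 = 0.7590 m/s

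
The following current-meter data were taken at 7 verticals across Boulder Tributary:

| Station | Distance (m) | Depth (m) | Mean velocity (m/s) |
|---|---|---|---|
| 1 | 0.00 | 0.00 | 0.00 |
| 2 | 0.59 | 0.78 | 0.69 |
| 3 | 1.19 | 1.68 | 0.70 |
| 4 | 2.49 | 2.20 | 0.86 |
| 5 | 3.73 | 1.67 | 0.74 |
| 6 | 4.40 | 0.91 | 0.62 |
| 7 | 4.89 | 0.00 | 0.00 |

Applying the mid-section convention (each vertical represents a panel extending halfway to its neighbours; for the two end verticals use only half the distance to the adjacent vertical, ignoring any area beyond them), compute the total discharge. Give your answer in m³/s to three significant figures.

w_2 = (1.19 − 0.00)/2 = 0.595 m; q_2 = 0.69 × 0.78 × 0.595 = 0.3202 m³/s
w_3 = (2.49 − 0.59)/2 = 0.95 m; q_3 = 0.70 × 1.68 × 0.95 = 1.117 m³/s
w_4 = (3.73 − 1.19)/2 = 1.27 m; q_4 = 0.86 × 2.20 × 1.27 = 2.403 m³/s
w_5 = (4.40 − 2.49)/2 = 0.955 m; q_5 = 0.74 × 1.67 × 0.955 = 1.180 m³/s
w_6 = (4.89 − 3.73)/2 = 0.58 m; q_6 = 0.62 × 0.91 × 0.58 = 0.3272 m³/s
Stations 1, 7 contribute zero (depth or velocity is 0).
Q = Σ qᵢ = 5.348 m³/s

5.35 m³/s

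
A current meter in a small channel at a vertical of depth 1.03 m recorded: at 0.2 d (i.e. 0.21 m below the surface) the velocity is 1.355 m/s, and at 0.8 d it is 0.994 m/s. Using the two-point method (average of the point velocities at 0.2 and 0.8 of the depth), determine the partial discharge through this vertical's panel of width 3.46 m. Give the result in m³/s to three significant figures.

v̄ = (1.355 + 0.994) / 2 = 1.175 m/s
q = v̄ × d × w = 1.175 × 1.03 × 3.46 = 4.186 m³/s

4.19 m³/s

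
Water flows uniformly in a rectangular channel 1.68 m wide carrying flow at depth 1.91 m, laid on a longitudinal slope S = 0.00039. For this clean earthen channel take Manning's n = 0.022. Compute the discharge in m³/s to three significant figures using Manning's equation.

2.01 m³/s

A = b·y = 1.68 × 1.91 = 3.209 m²
P = b + 2y = 1.68 + 2×1.91 = 5.500 m
R = A/P = 3.209/5.500 = 0.5834 m
Q = (1/n)·A·R^(2/3)·S^(1/2) = (1/0.022) × 3.209 × 0.5834^(2/3) × 0.00039^(1/2) = 2.011 m³/s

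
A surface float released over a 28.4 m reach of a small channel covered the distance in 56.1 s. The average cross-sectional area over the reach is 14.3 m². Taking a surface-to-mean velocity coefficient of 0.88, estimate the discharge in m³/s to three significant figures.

v_surface = L / t̄ = 28.4 / 56.1 = 0.5062 m/s
v_mean = 0.88 × 0.5062 = 0.4455 m/s
Q = A × v_mean = 14.3 × 0.4455 = 6.371 m³/s

6.37 m³/s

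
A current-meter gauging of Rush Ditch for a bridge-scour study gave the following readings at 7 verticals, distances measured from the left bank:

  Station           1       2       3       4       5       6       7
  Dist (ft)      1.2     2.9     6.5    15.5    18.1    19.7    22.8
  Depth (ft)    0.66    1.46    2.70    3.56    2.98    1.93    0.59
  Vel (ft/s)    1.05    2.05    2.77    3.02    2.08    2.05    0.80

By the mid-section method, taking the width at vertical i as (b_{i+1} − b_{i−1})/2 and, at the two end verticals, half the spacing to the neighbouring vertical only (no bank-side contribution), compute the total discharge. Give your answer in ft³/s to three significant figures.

w_1 = (2.9 − 1.2)/2 = 0.85 ft; q_1 = 1.05 × 0.66 × 0.85 = 0.5891 ft³/s
w_2 = (6.5 − 1.2)/2 = 2.65 ft; q_2 = 2.05 × 1.46 × 2.65 = 7.931 ft³/s
w_3 = (15.5 − 2.9)/2 = 6.3 ft; q_3 = 2.77 × 2.70 × 6.3 = 47.12 ft³/s
w_4 = (18.1 − 6.5)/2 = 5.8 ft; q_4 = 3.02 × 3.56 × 5.8 = 62.36 ft³/s
w_5 = (19.7 − 15.5)/2 = 2.1 ft; q_5 = 2.08 × 2.98 × 2.1 = 13.02 ft³/s
w_6 = (22.8 − 18.1)/2 = 2.35 ft; q_6 = 2.05 × 1.93 × 2.35 = 9.298 ft³/s
w_7 = (22.8 − 19.7)/2 = 1.55 ft; q_7 = 0.80 × 0.59 × 1.55 = 0.7316 ft³/s
Q = Σ qᵢ = 141.0 ft³/s

141 ft³/s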